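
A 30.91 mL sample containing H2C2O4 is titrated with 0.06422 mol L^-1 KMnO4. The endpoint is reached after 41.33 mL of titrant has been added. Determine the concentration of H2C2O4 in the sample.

n(KMnO4) = 0.06422 x 0.04133 = 0.002654 mol.
From the balanced equation, 2 mol KMnO4 reacts with 5 mol H2C2O4, so n(H2C2O4) = 0.002654 x 5/2 = 0.006636 mol.
[H2C2O4] = 0.006636 / 0.03091 L = 0.215 M.

0.215 M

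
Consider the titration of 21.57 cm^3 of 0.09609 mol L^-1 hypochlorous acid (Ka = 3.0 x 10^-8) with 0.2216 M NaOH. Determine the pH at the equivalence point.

10.17

n(HClO) = 0.09609 x 0.02157 = 0.002073 mol; V(NaOH) at equivalence = 0.002073/0.2216 = 0.009353 L.
At equivalence all the acid is converted to ClO-; total volume = 0.02157 + 0.009353 = 0.03092 L, so [ClO-] = 0.002073/0.03092 = 0.06703 M.
Kb = Kw/Ka = 1.0e-14 / 3.0 x 10^-8 = 3.33e-7.
[OH^-] = sqrt(Kb x [ClO-]) = sqrt(3.33e-7 x 0.06703) = 0.000149 M.
pOH = 3.83, so pH = 14.00 - 3.83 = 10.17.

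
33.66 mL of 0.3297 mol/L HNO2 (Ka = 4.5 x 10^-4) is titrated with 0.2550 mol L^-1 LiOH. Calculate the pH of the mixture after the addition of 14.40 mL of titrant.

Initial n(HNO2) = 0.3297 x 0.03366 = 0.01110 mol.
n(LiOH) added = 0.2550 x 0.01440 = 0.003672 mol, converting that many moles of HNO2 to NO2-.
Remaining n(HNO2) = 0.007426 mol; n(NO2-) = 0.003672 mol.
By Henderson-Hasselbalch, pH = pKa + log([A^-]/[HA]) = 3.35 + log(0.003672/0.007426) = 3.35 + (-0.31) = 3.04.

3.04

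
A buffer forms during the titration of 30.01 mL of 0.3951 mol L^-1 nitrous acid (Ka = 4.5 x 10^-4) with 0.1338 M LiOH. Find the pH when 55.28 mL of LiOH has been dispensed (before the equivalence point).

Initial n(HNO2) = 0.3951 x 0.03001 = 0.01186 mol.
n(LiOH) added = 0.1338 x 0.05528 = 0.007396 mol, converting that many moles of HNO2 to NO2-.
Remaining n(HNO2) = 0.004460 mol; n(NO2-) = 0.007396 mol.
By Henderson-Hasselbalch, pH = pKa + log([A^-]/[HA]) = 3.35 + log(0.007396/0.004460) = 3.35 + (+0.22) = 3.57.

3.57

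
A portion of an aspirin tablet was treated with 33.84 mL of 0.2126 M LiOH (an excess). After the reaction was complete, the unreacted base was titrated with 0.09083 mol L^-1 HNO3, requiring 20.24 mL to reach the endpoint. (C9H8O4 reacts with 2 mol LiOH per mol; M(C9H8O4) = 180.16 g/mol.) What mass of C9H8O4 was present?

Total n(LiOH) added = 0.2126 x 0.03384 = 0.007194 mol.
n(HNO3) used = 0.09083 x 0.02024 = 0.001838 mol, which equals the excess n(LiOH).
So n(LiOH) consumed by the sample = 0.007194 - 0.001838 = 0.005356 mol.
n(C9H8O4) = 0.005356 / 2 = 0.002678 mol.
mass = 0.002678 mol x 180.16 g/mol = 0.482 g.

0.482 g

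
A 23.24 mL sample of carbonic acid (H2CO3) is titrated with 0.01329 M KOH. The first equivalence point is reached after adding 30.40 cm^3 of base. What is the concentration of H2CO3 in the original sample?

n(KOH) = 0.01329 x 0.03040 = 0.0004040 mol.
At the first equivalence point, 1 mol OH^- react per mol H2CO3, so n(H2CO3) = 0.0004040 / 1 = 0.0004040 mol.
[H2CO3] = 0.0004040 / 0.02324 L = 0.0174 M.

0.0174 M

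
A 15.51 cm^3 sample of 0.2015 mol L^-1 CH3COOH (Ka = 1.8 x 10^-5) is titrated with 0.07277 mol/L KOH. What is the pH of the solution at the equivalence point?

8.74

n(CH3COOH) = 0.2015 x 0.01551 = 0.003125 mol; V(KOH) at equivalence = 0.003125/0.07277 = 0.04295 L.
At equivalence all the acid is converted to CH3COO-; total volume = 0.01551 + 0.04295 = 0.05846 L, so [CH3COO-] = 0.003125/0.05846 = 0.05346 M.
Kb = Kw/Ka = 1.0e-14 / 1.8 x 10^-5 = 5.56e-10.
[OH^-] = sqrt(Kb x [CH3COO-]) = sqrt(5.56e-10 x 0.05346) = 5.45e-6 M.
pOH = 5.26, so pH = 14.00 - 5.26 = 8.74.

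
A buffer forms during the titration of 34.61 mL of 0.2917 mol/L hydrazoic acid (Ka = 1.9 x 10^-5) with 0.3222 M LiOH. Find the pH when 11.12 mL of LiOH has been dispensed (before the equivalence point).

4.46

Initial n(HN3) = 0.2917 x 0.03461 = 0.01010 mol.
n(LiOH) added = 0.3222 x 0.01112 = 0.003583 mol, converting that many moles of HN3 to N3-.
Remaining n(HN3) = 0.006513 mol; n(N3-) = 0.003583 mol.
By Henderson-Hasselbalch, pH = pKa + log([A^-]/[HA]) = 4.72 + log(0.003583/0.006513) = 4.72 + (-0.26) = 4.46.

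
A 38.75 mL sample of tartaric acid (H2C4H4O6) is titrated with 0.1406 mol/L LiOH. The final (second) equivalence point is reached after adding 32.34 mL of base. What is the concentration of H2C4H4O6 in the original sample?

n(LiOH) = 0.1406 x 0.03234 = 0.004547 mol.
At the final (second) equivalence point, 2 mol OH^- react per mol H2C4H4O6, so n(H2C4H4O6) = 0.004547 / 2 = 0.002274 mol.
[H2C4H4O6] = 0.002274 / 0.03875 L = 0.0587 M.

0.0587 M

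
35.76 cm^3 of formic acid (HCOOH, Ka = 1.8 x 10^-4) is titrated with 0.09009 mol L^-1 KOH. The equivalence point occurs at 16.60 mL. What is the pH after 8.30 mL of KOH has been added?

8.30 mL is exactly half the equivalence volume (16.60/2), i.e. the half-equivalence point.
There, n(HA) = n(A^-), so pH = pKa = -log(1.8 x 10^-4) = 3.74.

3.74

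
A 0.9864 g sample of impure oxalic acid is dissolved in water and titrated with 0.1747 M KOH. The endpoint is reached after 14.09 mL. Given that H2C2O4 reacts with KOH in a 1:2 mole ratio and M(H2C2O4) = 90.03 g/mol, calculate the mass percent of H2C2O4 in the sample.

11.2%

n(KOH) = 0.1747 x 0.01409 = 0.002462 mol.
n(H2C2O4) = 0.002462 / 2 = 0.001231 mol.
mass of H2C2O4 = 0.001231 x 90.03 = 0.1108 g.
% purity = 0.1108 / 0.9864 x 100 = 11.2%.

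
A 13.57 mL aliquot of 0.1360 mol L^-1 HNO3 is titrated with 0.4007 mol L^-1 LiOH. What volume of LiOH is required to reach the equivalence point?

n(HNO3) = 0.1360 mol/L x 0.01357 L = 0.001846 mol.
At equivalence n(LiOH) = n(HNO3) = 0.001846 mol.
V(LiOH) = 0.001846 / 0.4007 = 0.004606 L = 4.61 mL.

4.61 mL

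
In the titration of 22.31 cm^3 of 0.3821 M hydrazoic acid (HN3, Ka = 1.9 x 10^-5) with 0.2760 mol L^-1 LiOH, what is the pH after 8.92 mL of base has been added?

Initial n(HN3) = 0.3821 x 0.02231 = 0.008525 mol.
n(LiOH) added = 0.2760 x 0.008920 = 0.002462 mol, converting that many moles of HN3 to N3-.
Remaining n(HN3) = 0.006063 mol; n(N3-) = 0.002462 mol.
By Henderson-Hasselbalch, pH = pKa + log([A^-]/[HA]) = 4.72 + log(0.002462/0.006063) = 4.72 + (-0.39) = 4.33.

4.33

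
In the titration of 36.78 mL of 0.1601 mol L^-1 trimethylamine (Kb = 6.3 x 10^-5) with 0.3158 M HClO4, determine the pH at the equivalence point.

5.39

n((CH3)3N) = 0.1601 x 0.03678 = 0.005888 mol; V(HClO4) at equivalence = 0.005888/0.3158 = 0.01865 L.
At equivalence the base is fully converted to (CH3)3NH+; total volume = 0.05543 L, so [(CH3)3NH+] = 0.005888/0.05543 = 0.1062 M.
Ka((CH3)3NH+) = Kw/Kb = 1.0e-14 / 6.3 x 10^-5 = 1.59e-10.
[H^+] = sqrt(Ka x [(CH3)3NH+]) = sqrt(1.59e-10 x 0.1062) = 4.11e-6 M.
pH = -log(4.11e-6) = 5.39.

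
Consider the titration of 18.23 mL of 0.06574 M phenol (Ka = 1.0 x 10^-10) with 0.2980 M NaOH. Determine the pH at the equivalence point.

n(C6H5OH) = 0.06574 x 0.01823 = 0.001198 mol; V(NaOH) at equivalence = 0.001198/0.2980 = 0.004022 L.
At equivalence all the acid is converted to C6H5O-; total volume = 0.01823 + 0.004022 = 0.02225 L, so [C6H5O-] = 0.001198/0.02225 = 0.05386 M.
Kb = Kw/Ka = 1.0e-14 / 1.0 x 10^-10 = 0.000100.
[OH^-] = sqrt(Kb x [C6H5O-]) = sqrt(0.000100 x 0.05386) = 0.00232 M.
pOH = 2.63, so pH = 14.00 - 2.63 = 11.37.

11.37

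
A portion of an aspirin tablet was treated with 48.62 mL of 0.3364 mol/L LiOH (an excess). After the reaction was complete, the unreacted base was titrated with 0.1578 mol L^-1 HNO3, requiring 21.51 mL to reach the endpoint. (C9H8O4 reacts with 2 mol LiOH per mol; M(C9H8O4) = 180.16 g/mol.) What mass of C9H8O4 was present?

Total n(LiOH) added = 0.3364 x 0.04862 = 0.01636 mol.
n(HNO3) used = 0.1578 x 0.02151 = 0.003394 mol, which equals the excess n(LiOH).
So n(LiOH) consumed by the sample = 0.01636 - 0.003394 = 0.01296 mol.
n(C9H8O4) = 0.01296 / 2 = 0.006481 mol.
mass = 0.006481 mol x 180.16 g/mol = 1.17 g.

1.17 g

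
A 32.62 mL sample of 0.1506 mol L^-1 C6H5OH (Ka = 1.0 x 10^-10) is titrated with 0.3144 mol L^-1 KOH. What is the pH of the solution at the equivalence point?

n(C6H5OH) = 0.1506 x 0.03262 = 0.004913 mol; V(KOH) at equivalence = 0.004913/0.3144 = 0.01563 L.
At equivalence all the acid is converted to C6H5O-; total volume = 0.03262 + 0.01563 = 0.04825 L, so [C6H5O-] = 0.004913/0.04825 = 0.1018 M.
Kb = Kw/Ka = 1.0e-14 / 1.0 x 10^-10 = 0.000100.
[OH^-] = sqrt(Kb x [C6H5O-]) = sqrt(0.000100 x 0.1018) = 0.00319 M.
pOH = 2.50, so pH = 14.00 - 2.50 = 11.50.

11.50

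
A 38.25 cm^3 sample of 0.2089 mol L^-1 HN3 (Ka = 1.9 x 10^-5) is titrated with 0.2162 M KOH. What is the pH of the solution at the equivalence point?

8.87

n(HN3) = 0.2089 x 0.03825 = 0.007990 mol; V(KOH) at equivalence = 0.007990/0.2162 = 0.03696 L.
At equivalence all the acid is converted to N3-; total volume = 0.03825 + 0.03696 = 0.07521 L, so [N3-] = 0.007990/0.07521 = 0.1062 M.
Kb = Kw/Ka = 1.0e-14 / 1.9 x 10^-5 = 5.26e-10.
[OH^-] = sqrt(Kb x [N3-]) = sqrt(5.26e-10 x 0.1062) = 7.48e-6 M.
pOH = 5.13, so pH = 14.00 - 5.13 = 8.87.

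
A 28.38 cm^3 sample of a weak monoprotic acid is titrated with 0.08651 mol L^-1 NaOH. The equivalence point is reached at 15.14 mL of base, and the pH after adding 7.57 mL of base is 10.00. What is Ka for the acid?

1.0 x 10^-10

7.57 mL is half of the equivalence volume, so this is the half-equivalence point where [HA] = [A^-].
At half-equivalence pH = pKa, so pKa = 10.00.
Ka = 10^(-10.00) = 1.0 x 10^-10.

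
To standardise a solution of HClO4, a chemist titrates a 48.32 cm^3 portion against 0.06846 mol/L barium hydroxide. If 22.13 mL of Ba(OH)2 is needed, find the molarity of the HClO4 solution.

n(Ba(OH)2) delivered = 0.06846 x 0.02213 = 0.001515 mol.
The reaction is 2 HClO4 + 1 Ba(OH)2, so n(HClO4) = 0.001515 x 2/1 = 0.003030 mol.
[HClO4] = 0.003030 mol / 0.04832 L = 0.0627 M.

0.0627 M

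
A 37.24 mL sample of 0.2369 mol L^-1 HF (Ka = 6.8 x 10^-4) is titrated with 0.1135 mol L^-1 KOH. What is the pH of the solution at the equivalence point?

8.03

n(HF) = 0.2369 x 0.03724 = 0.008822 mol; V(KOH) at equivalence = 0.008822/0.1135 = 0.07773 L.
At equivalence all the acid is converted to F-; total volume = 0.03724 + 0.07773 = 0.1150 L, so [F-] = 0.008822/0.1150 = 0.07674 M.
Kb = Kw/Ka = 1.0e-14 / 6.8 x 10^-4 = 1.47e-11.
[OH^-] = sqrt(Kb x [F-]) = sqrt(1.47e-11 x 0.07674) = 1.06e-6 M.
pOH = 5.97, so pH = 14.00 - 5.97 = 8.03.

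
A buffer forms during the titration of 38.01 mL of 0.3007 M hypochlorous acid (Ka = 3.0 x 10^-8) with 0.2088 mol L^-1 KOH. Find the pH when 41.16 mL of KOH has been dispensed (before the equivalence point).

Initial n(HClO) = 0.3007 x 0.03801 = 0.01143 mol.
n(KOH) added = 0.2088 x 0.04116 = 0.008594 mol, converting that many moles of HClO to ClO-.
Remaining n(HClO) = 0.002835 mol; n(ClO-) = 0.008594 mol.
By Henderson-Hasselbalch, pH = pKa + log([A^-]/[HA]) = 7.52 + log(0.008594/0.002835) = 7.52 + (+0.48) = 8.00.

8.00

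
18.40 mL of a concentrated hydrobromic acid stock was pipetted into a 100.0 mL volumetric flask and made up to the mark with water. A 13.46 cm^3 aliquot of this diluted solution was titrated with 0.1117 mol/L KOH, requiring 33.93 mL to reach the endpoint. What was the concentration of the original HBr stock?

1.53 M

n(KOH) = 0.1117 x 0.03393 = 0.003790 mol.
n(HBr) in the aliquot = 0.003790 mol.
[diluted HBr] = 0.003790 / 0.01346 = 0.2816 M.
Dilution factor = 100.0/18.40 = 5.435, so [stock] = 0.2816 x 5.435 = 1.53 M.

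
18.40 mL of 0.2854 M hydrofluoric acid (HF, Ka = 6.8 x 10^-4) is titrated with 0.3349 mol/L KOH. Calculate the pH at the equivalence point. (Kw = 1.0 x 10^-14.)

n(HF) = 0.2854 x 0.01840 = 0.005251 mol; V(KOH) at equivalence = 0.005251/0.3349 = 0.01568 L.
At equivalence all the acid is converted to F-; total volume = 0.01840 + 0.01568 = 0.03408 L, so [F-] = 0.005251/0.03408 = 0.1541 M.
Kb = Kw/Ka = 1.0e-14 / 6.8 x 10^-4 = 1.47e-11.
[OH^-] = sqrt(Kb x [F-]) = sqrt(1.47e-11 x 0.1541) = 1.51e-6 M.
pOH = 5.82, so pH = 14.00 - 5.82 = 8.18.

8.18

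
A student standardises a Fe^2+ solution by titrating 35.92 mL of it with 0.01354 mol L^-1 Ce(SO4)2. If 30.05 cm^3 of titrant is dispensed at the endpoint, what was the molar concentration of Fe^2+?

n(Ce(SO4)2) = 0.01354 x 0.03005 = 0.0004069 mol.
From the balanced equation, 1 mol Ce(SO4)2 reacts with 1 mol Fe^2+, so n(Fe^2+) = 0.0004069 x 1/1 = 0.0004069 mol.
[Fe^2+] = 0.0004069 / 0.03592 L = 0.0113 M.

0.0113 M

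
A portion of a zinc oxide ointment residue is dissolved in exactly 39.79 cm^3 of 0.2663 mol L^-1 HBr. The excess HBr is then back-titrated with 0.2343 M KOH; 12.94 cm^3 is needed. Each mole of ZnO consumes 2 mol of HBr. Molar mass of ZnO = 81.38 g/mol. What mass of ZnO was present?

Total n(HBr) added = 0.2663 x 0.03979 = 0.01060 mol.
n(KOH) used = 0.2343 x 0.01294 = 0.003032 mol, which equals the excess n(HBr).
So n(HBr) consumed by the sample = 0.01060 - 0.003032 = 0.007564 mol.
n(ZnO) = 0.007564 / 2 = 0.003782 mol.
mass = 0.003782 mol x 81.38 g/mol = 0.308 g.

0.308 g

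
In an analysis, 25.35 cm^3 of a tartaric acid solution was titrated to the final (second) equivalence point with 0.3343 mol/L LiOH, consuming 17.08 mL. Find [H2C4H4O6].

0.113 M

n(LiOH) = 0.3343 x 0.01708 = 0.005710 mol.
At the final (second) equivalence point, 2 mol OH^- react per mol H2C4H4O6, so n(H2C4H4O6) = 0.005710 / 2 = 0.002855 mol.
[H2C4H4O6] = 0.002855 / 0.02535 L = 0.113 M.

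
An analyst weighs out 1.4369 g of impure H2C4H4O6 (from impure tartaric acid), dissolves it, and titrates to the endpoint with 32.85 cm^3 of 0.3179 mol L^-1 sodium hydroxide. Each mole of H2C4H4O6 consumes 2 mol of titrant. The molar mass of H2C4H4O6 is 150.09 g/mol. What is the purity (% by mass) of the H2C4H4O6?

n(NaOH) = 0.3179 x 0.03285 = 0.01044 mol.
n(H2C4H4O6) = 0.01044 / 2 = 0.005222 mol.
mass of H2C4H4O6 = 0.005222 x 150.09 = 0.7837 g.
% purity = 0.7837 / 1.4369 x 100 = 54.5%.

54.5%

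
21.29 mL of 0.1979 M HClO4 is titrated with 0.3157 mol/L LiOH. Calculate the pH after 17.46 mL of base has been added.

12.53

n(acid) = 0.1979 x 0.02129 = 0.004213 mol; n(LiOH) added = 0.3157 x 0.01746 = 0.005512 mol.
Base is in excess by 0.005512 - 0.004213 = 0.001299 mol in a total volume of 0.03875 L.
[OH^-] = 0.001299/0.03875 = 0.03352 M, so pOH = 1.47 and pH = 14.00 - 1.47 = 12.53.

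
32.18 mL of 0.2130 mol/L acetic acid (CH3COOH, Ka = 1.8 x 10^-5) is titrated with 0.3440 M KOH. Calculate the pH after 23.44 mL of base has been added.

n(acid) = 0.2130 x 0.03218 = 0.006854 mol; n(KOH) added = 0.3440 x 0.02344 = 0.008063 mol.
Base is in excess by 0.008063 - 0.006854 = 0.001209 mol in a total volume of 0.05562 L.
[OH^-] = 0.001209/0.05562 = 0.02174 M, so pOH = 1.66 and pH = 14.00 - 1.66 = 12.34.

12.34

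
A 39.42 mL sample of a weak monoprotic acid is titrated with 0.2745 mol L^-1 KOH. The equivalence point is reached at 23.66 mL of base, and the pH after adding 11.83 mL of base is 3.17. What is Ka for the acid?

11.83 mL is half of the equivalence volume, so this is the half-equivalence point where [HA] = [A^-].
At half-equivalence pH = pKa, so pKa = 3.17.
Ka = 10^(-3.17) = 6.8 x 10^-4.

6.8 x 10^-4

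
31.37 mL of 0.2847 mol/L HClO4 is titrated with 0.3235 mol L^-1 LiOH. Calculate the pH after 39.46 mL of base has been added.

12.73

n(acid) = 0.2847 x 0.03137 = 0.008931 mol; n(LiOH) added = 0.3235 x 0.03946 = 0.01277 mol.
Base is in excess by 0.01277 - 0.008931 = 0.003834 mol in a total volume of 0.07083 L.
[OH^-] = 0.003834/0.07083 = 0.05413 M, so pOH = 1.27 and pH = 14.00 - 1.27 = 12.73.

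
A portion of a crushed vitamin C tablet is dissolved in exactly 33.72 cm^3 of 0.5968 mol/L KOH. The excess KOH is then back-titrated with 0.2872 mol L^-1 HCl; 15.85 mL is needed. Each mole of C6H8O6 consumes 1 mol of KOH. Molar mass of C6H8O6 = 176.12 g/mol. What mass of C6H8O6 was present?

2.74 g

Total n(KOH) added = 0.5968 x 0.03372 = 0.02012 mol.
n(HCl) used = 0.2872 x 0.01585 = 0.004552 mol, which equals the excess n(KOH).
So n(KOH) consumed by the sample = 0.02012 - 0.004552 = 0.01557 mol.
n(C6H8O6) = 0.01557 / 1 = 0.01557 mol.
mass = 0.01557 mol x 176.12 g/mol = 2.74 g.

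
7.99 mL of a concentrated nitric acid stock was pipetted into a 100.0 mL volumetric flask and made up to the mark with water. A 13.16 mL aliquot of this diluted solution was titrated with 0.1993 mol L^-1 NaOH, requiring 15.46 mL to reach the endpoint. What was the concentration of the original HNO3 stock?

n(NaOH) = 0.1993 x 0.01546 = 0.003081 mol.
n(HNO3) in the aliquot = 0.003081 mol.
[diluted HNO3] = 0.003081 / 0.01316 = 0.2341 M.
Dilution factor = 100.0/7.990 = 12.52, so [stock] = 0.2341 x 12.52 = 2.93 M.

2.93 M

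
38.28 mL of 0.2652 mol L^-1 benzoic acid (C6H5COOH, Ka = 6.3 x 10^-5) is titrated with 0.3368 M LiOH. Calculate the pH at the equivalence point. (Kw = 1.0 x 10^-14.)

8.69

n(C6H5COOH) = 0.2652 x 0.03828 = 0.01015 mol; V(LiOH) at equivalence = 0.01015/0.3368 = 0.03014 L.
At equivalence all the acid is converted to C6H5COO-; total volume = 0.03828 + 0.03014 = 0.06842 L, so [C6H5COO-] = 0.01015/0.06842 = 0.1484 M.
Kb = Kw/Ka = 1.0e-14 / 6.3 x 10^-5 = 1.59e-10.
[OH^-] = sqrt(Kb x [C6H5COO-]) = sqrt(1.59e-10 x 0.1484) = 4.85e-6 M.
pOH = 5.31, so pH = 14.00 - 5.31 = 8.69.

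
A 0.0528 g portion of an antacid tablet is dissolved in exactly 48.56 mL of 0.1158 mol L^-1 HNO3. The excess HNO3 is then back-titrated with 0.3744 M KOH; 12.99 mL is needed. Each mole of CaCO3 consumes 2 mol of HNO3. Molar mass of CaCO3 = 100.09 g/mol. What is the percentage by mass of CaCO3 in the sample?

72.0%

Total n(HNO3) added = 0.1158 x 0.04856 = 0.005623 mol.
n(KOH) used = 0.3744 x 0.01299 = 0.004863 mol, which equals the excess n(HNO3).
So n(HNO3) consumed by the sample = 0.005623 - 0.004863 = 0.0007598 mol.
n(CaCO3) = 0.0007598 / 2 = 0.0003799 mol.
mass CaCO3 = 0.0003799 x 100.09 = 0.03802 g, so %CaCO3 = 0.03802/0.0528 x 100 = 72.0%.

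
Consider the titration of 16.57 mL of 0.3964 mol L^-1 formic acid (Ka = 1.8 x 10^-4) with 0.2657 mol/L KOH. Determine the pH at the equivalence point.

n(HCOOH) = 0.3964 x 0.01657 = 0.006568 mol; V(KOH) at equivalence = 0.006568/0.2657 = 0.02472 L.
At equivalence all the acid is converted to HCOO-; total volume = 0.01657 + 0.02472 = 0.04129 L, so [HCOO-] = 0.006568/0.04129 = 0.1591 M.
Kb = Kw/Ka = 1.0e-14 / 1.8 x 10^-4 = 5.56e-11.
[OH^-] = sqrt(Kb x [HCOO-]) = sqrt(5.56e-11 x 0.1591) = 2.97e-6 M.
pOH = 5.53, so pH = 14.00 - 5.53 = 8.47.

8.47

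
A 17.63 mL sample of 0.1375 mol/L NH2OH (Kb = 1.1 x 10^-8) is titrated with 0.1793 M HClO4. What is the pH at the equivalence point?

3.58

n(NH2OH) = 0.1375 x 0.01763 = 0.002424 mol; V(HClO4) at equivalence = 0.002424/0.1793 = 0.01352 L.
At equivalence the base is fully converted to NH3OH+; total volume = 0.03115 L, so [NH3OH+] = 0.002424/0.03115 = 0.07782 M.
Ka(NH3OH+) = Kw/Kb = 1.0e-14 / 1.1 x 10^-8 = 9.09e-7.
[H^+] = sqrt(Ka x [NH3OH+]) = sqrt(9.09e-7 x 0.07782) = 0.000266 M.
pH = -log(0.000266) = 3.58.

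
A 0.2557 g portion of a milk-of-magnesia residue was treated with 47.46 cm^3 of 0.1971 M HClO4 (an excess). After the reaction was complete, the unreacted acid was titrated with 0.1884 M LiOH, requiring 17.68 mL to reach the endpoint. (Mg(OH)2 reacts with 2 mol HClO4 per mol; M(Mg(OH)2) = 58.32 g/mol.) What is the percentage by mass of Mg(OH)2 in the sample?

68.7%

Total n(HClO4) added = 0.1971 x 0.04746 = 0.009354 mol.
n(LiOH) used = 0.1884 x 0.01768 = 0.003331 mol, which equals the excess n(HClO4).
So n(HClO4) consumed by the sample = 0.009354 - 0.003331 = 0.006023 mol.
n(Mg(OH)2) = 0.006023 / 2 = 0.003012 mol.
mass Mg(OH)2 = 0.003012 x 58.32 = 0.1756 g, so %Mg(OH)2 = 0.1756/0.2557 x 100 = 68.7%.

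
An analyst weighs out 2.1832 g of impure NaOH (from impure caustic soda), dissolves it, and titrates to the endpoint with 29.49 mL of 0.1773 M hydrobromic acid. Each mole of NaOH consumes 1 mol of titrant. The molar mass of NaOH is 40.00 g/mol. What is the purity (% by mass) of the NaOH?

9.58%

n(HBr) = 0.1773 x 0.02949 = 0.005229 mol.
n(NaOH) = 0.005229 / 1 = 0.005229 mol.
mass of NaOH = 0.005229 x 40.00 = 0.2091 g.
% purity = 0.2091 / 2.1832 x 100 = 9.58%.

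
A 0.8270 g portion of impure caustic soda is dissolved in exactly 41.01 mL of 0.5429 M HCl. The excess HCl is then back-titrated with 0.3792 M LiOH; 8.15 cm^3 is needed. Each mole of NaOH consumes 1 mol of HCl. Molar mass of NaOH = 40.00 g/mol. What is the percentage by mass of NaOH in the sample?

92.7%

Total n(HCl) added = 0.5429 x 0.04101 = 0.02226 mol.
n(LiOH) used = 0.3792 x 0.008150 = 0.003090 mol, which equals the excess n(HCl).
So n(HCl) consumed by the sample = 0.02226 - 0.003090 = 0.01917 mol.
n(NaOH) = 0.01917 / 1 = 0.01917 mol.
mass NaOH = 0.01917 x 40.00 = 0.7670 g, so %NaOH = 0.7670/0.8270 x 100 = 92.7%.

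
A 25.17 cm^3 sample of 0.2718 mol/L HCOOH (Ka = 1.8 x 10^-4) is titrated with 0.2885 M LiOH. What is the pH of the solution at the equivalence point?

n(HCOOH) = 0.2718 x 0.02517 = 0.006841 mol; V(LiOH) at equivalence = 0.006841/0.2885 = 0.02371 L.
At equivalence all the acid is converted to HCOO-; total volume = 0.02517 + 0.02371 = 0.04888 L, so [HCOO-] = 0.006841/0.04888 = 0.1400 M.
Kb = Kw/Ka = 1.0e-14 / 1.8 x 10^-4 = 5.56e-11.
[OH^-] = sqrt(Kb x [HCOO-]) = sqrt(5.56e-11 x 0.1400) = 2.79e-6 M.
pOH = 5.55, so pH = 14.00 - 5.55 = 8.45.

8.45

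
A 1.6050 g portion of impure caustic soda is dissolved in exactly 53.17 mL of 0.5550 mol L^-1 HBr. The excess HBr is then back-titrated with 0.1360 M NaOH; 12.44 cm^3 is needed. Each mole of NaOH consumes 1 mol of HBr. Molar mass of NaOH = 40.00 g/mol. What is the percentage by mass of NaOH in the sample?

69.3%

Total n(HBr) added = 0.5550 x 0.05317 = 0.02951 mol.
n(NaOH) used = 0.1360 x 0.01244 = 0.001692 mol, which equals the excess n(HBr).
So n(HBr) consumed by the sample = 0.02951 - 0.001692 = 0.02782 mol.
n(NaOH) = 0.02782 / 1 = 0.02782 mol.
mass NaOH = 0.02782 x 40.00 = 1.113 g, so %NaOH = 1.113/1.6050 x 100 = 69.3%.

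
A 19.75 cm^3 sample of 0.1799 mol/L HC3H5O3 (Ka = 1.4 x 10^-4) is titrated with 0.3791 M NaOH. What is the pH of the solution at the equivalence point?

8.47

n(HC3H5O3) = 0.1799 x 0.01975 = 0.003553 mol; V(NaOH) at equivalence = 0.003553/0.3791 = 0.009372 L.
At equivalence all the acid is converted to C3H5O3-; total volume = 0.01975 + 0.009372 = 0.02912 L, so [C3H5O3-] = 0.003553/0.02912 = 0.1220 M.
Kb = Kw/Ka = 1.0e-14 / 1.4 x 10^-4 = 7.14e-11.
[OH^-] = sqrt(Kb x [C3H5O3-]) = sqrt(7.14e-11 x 0.1220) = 2.95e-6 M.
pOH = 5.53, so pH = 14.00 - 5.53 = 8.47.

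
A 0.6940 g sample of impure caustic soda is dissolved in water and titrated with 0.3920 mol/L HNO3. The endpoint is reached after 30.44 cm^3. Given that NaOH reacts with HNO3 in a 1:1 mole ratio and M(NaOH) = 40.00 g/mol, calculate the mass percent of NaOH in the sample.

68.8%

n(HNO3) = 0.3920 x 0.03044 = 0.01193 mol.
n(NaOH) = 0.01193 / 1 = 0.01193 mol.
mass of NaOH = 0.01193 x 40.00 = 0.4773 g.
% purity = 0.4773 / 0.6940 x 100 = 68.8%.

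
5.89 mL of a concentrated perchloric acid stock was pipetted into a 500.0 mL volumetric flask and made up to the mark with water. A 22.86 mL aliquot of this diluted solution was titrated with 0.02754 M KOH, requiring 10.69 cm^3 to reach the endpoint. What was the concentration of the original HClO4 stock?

n(KOH) = 0.02754 x 0.01069 = 0.0002944 mol.
n(HClO4) in the aliquot = 0.0002944 mol.
[diluted HClO4] = 0.0002944 / 0.02286 = 0.01288 M.
Dilution factor = 500.0/5.890 = 84.89, so [stock] = 0.01288 x 84.89 = 1.09 M.

1.09 M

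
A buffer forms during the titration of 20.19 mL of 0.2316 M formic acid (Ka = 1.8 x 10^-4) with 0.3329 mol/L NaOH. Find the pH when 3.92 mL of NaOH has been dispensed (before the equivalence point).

Initial n(HCOOH) = 0.2316 x 0.02019 = 0.004676 mol.
n(NaOH) added = 0.3329 x 0.003920 = 0.001305 mol, converting that many moles of HCOOH to HCOO-.
Remaining n(HCOOH) = 0.003371 mol; n(HCOO-) = 0.001305 mol.
By Henderson-Hasselbalch, pH = pKa + log([A^-]/[HA]) = 3.74 + log(0.001305/0.003371) = 3.74 + (-0.41) = 3.33.

3.33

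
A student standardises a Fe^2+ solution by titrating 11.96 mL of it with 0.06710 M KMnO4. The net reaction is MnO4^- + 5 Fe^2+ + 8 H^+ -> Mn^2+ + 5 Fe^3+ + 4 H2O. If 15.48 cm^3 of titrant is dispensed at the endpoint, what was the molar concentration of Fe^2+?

0.434 M

n(KMnO4) = 0.06710 x 0.01548 = 0.001039 mol.
From the balanced equation, 1 mol KMnO4 reacts with 5 mol Fe^2+, so n(Fe^2+) = 0.001039 x 5/1 = 0.005194 mol.
[Fe^2+] = 0.005194 / 0.01196 L = 0.434 M.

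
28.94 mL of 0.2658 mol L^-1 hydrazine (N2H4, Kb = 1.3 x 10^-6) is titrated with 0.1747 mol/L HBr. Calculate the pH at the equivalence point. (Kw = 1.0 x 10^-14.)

n(N2H4) = 0.2658 x 0.02894 = 0.007692 mol; V(HBr) at equivalence = 0.007692/0.1747 = 0.04403 L.
At equivalence the base is fully converted to N2H5+; total volume = 0.07297 L, so [N2H5+] = 0.007692/0.07297 = 0.1054 M.
Ka(N2H5+) = Kw/Kb = 1.0e-14 / 1.3 x 10^-6 = 7.69e-9.
[H^+] = sqrt(Ka x [N2H5+]) = sqrt(7.69e-9 x 0.1054) = 2.85e-5 M.
pH = -log(2.85e-5) = 4.55.

4.55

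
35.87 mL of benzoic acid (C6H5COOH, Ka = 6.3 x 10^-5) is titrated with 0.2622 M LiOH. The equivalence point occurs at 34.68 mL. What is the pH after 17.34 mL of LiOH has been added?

17.34 mL is exactly half the equivalence volume (34.68/2), i.e. the half-equivalence point.
There, n(HA) = n(A^-), so pH = pKa = -log(6.3 x 10^-5) = 4.20.

4.20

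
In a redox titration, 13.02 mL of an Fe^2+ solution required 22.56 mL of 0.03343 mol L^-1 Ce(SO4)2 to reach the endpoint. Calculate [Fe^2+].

n(Ce(SO4)2) = 0.03343 x 0.02256 = 0.0007542 mol.
From the balanced equation, 1 mol Ce(SO4)2 reacts with 1 mol Fe^2+, so n(Fe^2+) = 0.0007542 x 1/1 = 0.0007542 mol.
[Fe^2+] = 0.0007542 / 0.01302 L = 0.0579 M.

0.0579 M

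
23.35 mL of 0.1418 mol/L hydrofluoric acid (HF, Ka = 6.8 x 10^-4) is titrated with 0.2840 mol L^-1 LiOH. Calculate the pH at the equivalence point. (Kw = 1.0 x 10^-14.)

8.07

n(HF) = 0.1418 x 0.02335 = 0.003311 mol; V(LiOH) at equivalence = 0.003311/0.2840 = 0.01166 L.
At equivalence all the acid is converted to F-; total volume = 0.02335 + 0.01166 = 0.03501 L, so [F-] = 0.003311/0.03501 = 0.09458 M.
Kb = Kw/Ka = 1.0e-14 / 6.8 x 10^-4 = 1.47e-11.
[OH^-] = sqrt(Kb x [F-]) = sqrt(1.47e-11 x 0.09458) = 1.18e-6 M.
pOH = 5.93, so pH = 14.00 - 5.93 = 8.07.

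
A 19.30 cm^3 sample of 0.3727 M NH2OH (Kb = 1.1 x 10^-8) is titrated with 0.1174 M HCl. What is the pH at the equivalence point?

3.55

n(NH2OH) = 0.3727 x 0.01930 = 0.007193 mol; V(HCl) at equivalence = 0.007193/0.1174 = 0.06127 L.
At equivalence the base is fully converted to NH3OH+; total volume = 0.08057 L, so [NH3OH+] = 0.007193/0.08057 = 0.08928 M.
Ka(NH3OH+) = Kw/Kb = 1.0e-14 / 1.1 x 10^-8 = 9.09e-7.
[H^+] = sqrt(Ka x [NH3OH+]) = sqrt(9.09e-7 x 0.08928) = 0.000285 M.
pH = -log(0.000285) = 3.55.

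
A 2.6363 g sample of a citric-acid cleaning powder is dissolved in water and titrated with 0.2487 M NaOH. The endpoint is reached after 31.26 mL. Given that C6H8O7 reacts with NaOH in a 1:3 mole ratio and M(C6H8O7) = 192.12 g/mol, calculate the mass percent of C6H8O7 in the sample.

18.9%

n(NaOH) = 0.2487 x 0.03126 = 0.007774 mol.
n(C6H8O7) = 0.007774 / 3 = 0.002591 mol.
mass of C6H8O7 = 0.002591 x 192.12 = 0.4979 g.
% purity = 0.4979 / 2.6363 x 100 = 18.9%.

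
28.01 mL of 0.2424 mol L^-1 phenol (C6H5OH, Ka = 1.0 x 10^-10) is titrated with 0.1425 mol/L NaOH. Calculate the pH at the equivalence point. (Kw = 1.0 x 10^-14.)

n(C6H5OH) = 0.2424 x 0.02801 = 0.006790 mol; V(NaOH) at equivalence = 0.006790/0.1425 = 0.04765 L.
At equivalence all the acid is converted to C6H5O-; total volume = 0.02801 + 0.04765 = 0.07566 L, so [C6H5O-] = 0.006790/0.07566 = 0.08974 M.
Kb = Kw/Ka = 1.0e-14 / 1.0 x 10^-10 = 0.000100.
[OH^-] = sqrt(Kb x [C6H5O-]) = sqrt(0.000100 x 0.08974) = 0.00300 M.
pOH = 2.52, so pH = 14.00 - 2.52 = 11.48.

11.48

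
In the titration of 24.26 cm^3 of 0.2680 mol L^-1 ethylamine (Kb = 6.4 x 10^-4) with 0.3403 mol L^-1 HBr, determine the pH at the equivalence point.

n(C2H5NH2) = 0.2680 x 0.02426 = 0.006502 mol; V(HBr) at equivalence = 0.006502/0.3403 = 0.01911 L.
At equivalence the base is fully converted to C2H5NH3+; total volume = 0.04337 L, so [C2H5NH3+] = 0.006502/0.04337 = 0.1499 M.
Ka(C2H5NH3+) = Kw/Kb = 1.0e-14 / 6.4 x 10^-4 = 1.56e-11.
[H^+] = sqrt(Ka x [C2H5NH3+]) = sqrt(1.56e-11 x 0.1499) = 1.53e-6 M.
pH = -log(1.53e-6) = 5.82.

5.82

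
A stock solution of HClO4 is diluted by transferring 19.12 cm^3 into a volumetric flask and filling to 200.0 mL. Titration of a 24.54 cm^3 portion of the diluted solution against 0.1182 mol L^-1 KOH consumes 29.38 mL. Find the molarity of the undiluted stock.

1.48 M

n(KOH) = 0.1182 x 0.02938 = 0.003473 mol.
n(HClO4) in the aliquot = 0.003473 mol.
[diluted HClO4] = 0.003473 / 0.02454 = 0.1415 M.
Dilution factor = 200.0/19.12 = 10.46, so [stock] = 0.1415 x 10.46 = 1.48 M.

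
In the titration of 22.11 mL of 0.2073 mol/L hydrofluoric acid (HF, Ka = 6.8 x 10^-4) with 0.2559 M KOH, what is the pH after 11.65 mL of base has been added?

Initial n(HF) = 0.2073 x 0.02211 = 0.004583 mol.
n(KOH) added = 0.2559 x 0.01165 = 0.002981 mol, converting that many moles of HF to F-.
Remaining n(HF) = 0.001602 mol; n(F-) = 0.002981 mol.
By Henderson-Hasselbalch, pH = pKa + log([A^-]/[HA]) = 3.17 + log(0.002981/0.001602) = 3.17 + (+0.27) = 3.44.

3.44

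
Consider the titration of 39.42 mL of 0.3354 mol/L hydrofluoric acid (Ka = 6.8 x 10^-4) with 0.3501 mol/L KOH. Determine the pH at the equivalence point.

n(HF) = 0.3354 x 0.03942 = 0.01322 mol; V(KOH) at equivalence = 0.01322/0.3501 = 0.03776 L.
At equivalence all the acid is converted to F-; total volume = 0.03942 + 0.03776 = 0.07718 L, so [F-] = 0.01322/0.07718 = 0.1713 M.
Kb = Kw/Ka = 1.0e-14 / 6.8 x 10^-4 = 1.47e-11.
[OH^-] = sqrt(Kb x [F-]) = sqrt(1.47e-11 x 0.1713) = 1.59e-6 M.
pOH = 5.80, so pH = 14.00 - 5.80 = 8.20.

8.20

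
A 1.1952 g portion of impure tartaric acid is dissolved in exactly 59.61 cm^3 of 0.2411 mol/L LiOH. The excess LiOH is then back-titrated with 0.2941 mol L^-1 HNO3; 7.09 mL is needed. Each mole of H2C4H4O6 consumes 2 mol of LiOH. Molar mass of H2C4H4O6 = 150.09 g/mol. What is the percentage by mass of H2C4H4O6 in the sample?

Total n(LiOH) added = 0.2411 x 0.05961 = 0.01437 mol.
n(HNO3) used = 0.2941 x 0.007090 = 0.002085 mol, which equals the excess n(LiOH).
So n(LiOH) consumed by the sample = 0.01437 - 0.002085 = 0.01229 mol.
n(H2C4H4O6) = 0.01229 / 2 = 0.006143 mol.
mass H2C4H4O6 = 0.006143 x 150.09 = 0.9221 g, so %H2C4H4O6 = 0.9221/1.1952 x 100 = 77.1%.

77.1%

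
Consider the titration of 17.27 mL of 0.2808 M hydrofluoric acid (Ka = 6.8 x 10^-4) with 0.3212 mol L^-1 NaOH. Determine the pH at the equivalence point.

n(HF) = 0.2808 x 0.01727 = 0.004849 mol; V(NaOH) at equivalence = 0.004849/0.3212 = 0.01510 L.
At equivalence all the acid is converted to F-; total volume = 0.01727 + 0.01510 = 0.03237 L, so [F-] = 0.004849/0.03237 = 0.1498 M.
Kb = Kw/Ka = 1.0e-14 / 6.8 x 10^-4 = 1.47e-11.
[OH^-] = sqrt(Kb x [F-]) = sqrt(1.47e-11 x 0.1498) = 1.48e-6 M.
pOH = 5.83, so pH = 14.00 - 5.83 = 8.17.

8.17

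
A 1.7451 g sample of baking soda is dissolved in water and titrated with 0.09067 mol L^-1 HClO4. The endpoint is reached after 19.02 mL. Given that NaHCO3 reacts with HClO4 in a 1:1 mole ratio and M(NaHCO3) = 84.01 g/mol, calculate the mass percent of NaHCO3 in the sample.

n(HClO4) = 0.09067 x 0.01902 = 0.001725 mol.
n(NaHCO3) = 0.001725 / 1 = 0.001725 mol.
mass of NaHCO3 = 0.001725 x 84.01 = 0.1449 g.
% purity = 0.1449 / 1.7451 x 100 = 8.30%.

8.30%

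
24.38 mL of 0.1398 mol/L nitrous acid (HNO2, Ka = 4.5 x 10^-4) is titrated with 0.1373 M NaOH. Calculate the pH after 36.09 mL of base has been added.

n(acid) = 0.1398 x 0.02438 = 0.003408 mol; n(NaOH) added = 0.1373 x 0.03609 = 0.004955 mol.
Base is in excess by 0.004955 - 0.003408 = 0.001547 mol in a total volume of 0.06047 L.
[OH^-] = 0.001547/0.06047 = 0.02558 M, so pOH = 1.59 and pH = 14.00 - 1.59 = 12.41.

12.41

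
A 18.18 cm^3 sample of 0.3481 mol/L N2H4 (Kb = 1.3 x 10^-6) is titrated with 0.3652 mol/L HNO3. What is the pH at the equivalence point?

n(N2H4) = 0.3481 x 0.01818 = 0.006328 mol; V(HNO3) at equivalence = 0.006328/0.3652 = 0.01733 L.
At equivalence the base is fully converted to N2H5+; total volume = 0.03551 L, so [N2H5+] = 0.006328/0.03551 = 0.1782 M.
Ka(N2H5+) = Kw/Kb = 1.0e-14 / 1.3 x 10^-6 = 7.69e-9.
[H^+] = sqrt(Ka x [N2H5+]) = sqrt(7.69e-9 x 0.1782) = 3.70e-5 M.
pH = -log(3.70e-5) = 4.43.

4.43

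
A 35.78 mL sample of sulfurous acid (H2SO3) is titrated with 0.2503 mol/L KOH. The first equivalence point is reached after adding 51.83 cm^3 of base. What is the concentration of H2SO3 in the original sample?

0.363 M

n(KOH) = 0.2503 x 0.05183 = 0.01297 mol.
At the first equivalence point, 1 mol OH^- react per mol H2SO3, so n(H2SO3) = 0.01297 / 1 = 0.01297 mol.
[H2SO3] = 0.01297 / 0.03578 L = 0.363 M.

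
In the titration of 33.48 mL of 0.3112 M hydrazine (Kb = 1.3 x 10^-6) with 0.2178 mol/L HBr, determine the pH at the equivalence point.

n(N2H4) = 0.3112 x 0.03348 = 0.01042 mol; V(HBr) at equivalence = 0.01042/0.2178 = 0.04784 L.
At equivalence the base is fully converted to N2H5+; total volume = 0.08132 L, so [N2H5+] = 0.01042/0.08132 = 0.1281 M.
Ka(N2H5+) = Kw/Kb = 1.0e-14 / 1.3 x 10^-6 = 7.69e-9.
[H^+] = sqrt(Ka x [N2H5+]) = sqrt(7.69e-9 x 0.1281) = 3.14e-5 M.
pH = -log(3.14e-5) = 4.50.

4.50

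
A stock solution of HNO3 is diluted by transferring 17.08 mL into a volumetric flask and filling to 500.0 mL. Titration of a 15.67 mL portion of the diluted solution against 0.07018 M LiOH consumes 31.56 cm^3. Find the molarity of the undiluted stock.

4.14 M

n(LiOH) = 0.07018 x 0.03156 = 0.002215 mol.
n(HNO3) in the aliquot = 0.002215 mol.
[diluted HNO3] = 0.002215 / 0.01567 = 0.1413 M.
Dilution factor = 500.0/17.08 = 29.27, so [stock] = 0.1413 x 29.27 = 4.14 M.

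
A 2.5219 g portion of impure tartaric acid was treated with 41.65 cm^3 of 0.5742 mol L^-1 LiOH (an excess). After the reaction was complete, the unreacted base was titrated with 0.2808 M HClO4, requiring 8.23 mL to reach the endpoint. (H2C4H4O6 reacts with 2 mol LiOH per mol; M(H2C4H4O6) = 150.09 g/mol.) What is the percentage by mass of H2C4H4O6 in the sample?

Total n(LiOH) added = 0.5742 x 0.04165 = 0.02392 mol.
n(HClO4) used = 0.2808 x 0.008230 = 0.002311 mol, which equals the excess n(LiOH).
So n(LiOH) consumed by the sample = 0.02392 - 0.002311 = 0.02160 mol.
n(H2C4H4O6) = 0.02160 / 2 = 0.01080 mol.
mass H2C4H4O6 = 0.01080 x 150.09 = 1.621 g, so %H2C4H4O6 = 1.621/2.5219 x 100 = 64.3%.

64.3%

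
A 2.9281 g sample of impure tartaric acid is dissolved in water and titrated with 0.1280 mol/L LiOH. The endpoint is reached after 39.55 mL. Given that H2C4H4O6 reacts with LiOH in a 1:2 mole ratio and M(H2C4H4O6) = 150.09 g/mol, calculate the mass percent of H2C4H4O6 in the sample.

n(LiOH) = 0.1280 x 0.03955 = 0.005062 mol.
n(H2C4H4O6) = 0.005062 / 2 = 0.002531 mol.
mass of H2C4H4O6 = 0.002531 x 150.09 = 0.3799 g.
% purity = 0.3799 / 2.9281 x 100 = 13.0%.

13.0%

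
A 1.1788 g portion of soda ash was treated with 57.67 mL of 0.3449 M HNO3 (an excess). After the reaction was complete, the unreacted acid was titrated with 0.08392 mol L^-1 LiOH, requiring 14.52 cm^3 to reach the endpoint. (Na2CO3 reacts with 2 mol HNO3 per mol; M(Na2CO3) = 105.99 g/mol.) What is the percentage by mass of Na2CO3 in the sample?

83.9%

Total n(HNO3) added = 0.3449 x 0.05767 = 0.01989 mol.
n(LiOH) used = 0.08392 x 0.01452 = 0.001219 mol, which equals the excess n(HNO3).
So n(HNO3) consumed by the sample = 0.01989 - 0.001219 = 0.01867 mol.
n(Na2CO3) = 0.01867 / 2 = 0.009336 mol.
mass Na2CO3 = 0.009336 x 105.99 = 0.9895 g, so %Na2CO3 = 0.9895/1.1788 x 100 = 83.9%.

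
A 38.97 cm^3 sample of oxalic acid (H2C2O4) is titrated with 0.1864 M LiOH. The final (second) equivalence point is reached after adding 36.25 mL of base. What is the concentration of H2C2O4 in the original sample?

0.0867 M

n(LiOH) = 0.1864 x 0.03625 = 0.006757 mol.
At the final (second) equivalence point, 2 mol OH^- react per mol H2C2O4, so n(H2C2O4) = 0.006757 / 2 = 0.003379 mol.
[H2C2O4] = 0.003379 / 0.03897 L = 0.0867 M.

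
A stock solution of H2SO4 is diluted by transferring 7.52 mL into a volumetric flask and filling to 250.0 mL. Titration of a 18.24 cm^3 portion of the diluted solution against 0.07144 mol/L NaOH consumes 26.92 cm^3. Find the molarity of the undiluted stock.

n(NaOH) = 0.07144 x 0.02692 = 0.001923 mol.
n(H2SO4) in the aliquot = 0.001923 x 1/2 = 0.0009616 mol.
[diluted H2SO4] = 0.0009616 / 0.01824 = 0.05272 M.
Dilution factor = 250.0/7.520 = 33.24, so [stock] = 0.05272 x 33.24 = 1.75 M.

1.75 M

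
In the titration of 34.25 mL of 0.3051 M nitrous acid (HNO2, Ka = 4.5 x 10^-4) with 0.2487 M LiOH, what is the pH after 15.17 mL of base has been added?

Initial n(HNO2) = 0.3051 x 0.03425 = 0.01045 mol.
n(LiOH) added = 0.2487 x 0.01517 = 0.003773 mol, converting that many moles of HNO2 to NO2-.
Remaining n(HNO2) = 0.006677 mol; n(NO2-) = 0.003773 mol.
By Henderson-Hasselbalch, pH = pKa + log([A^-]/[HA]) = 3.35 + log(0.003773/0.006677) = 3.35 + (-0.25) = 3.10.

3.10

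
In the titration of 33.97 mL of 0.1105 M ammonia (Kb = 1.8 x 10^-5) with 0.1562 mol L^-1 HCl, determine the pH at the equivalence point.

n(NH3) = 0.1105 x 0.03397 = 0.003754 mol; V(HCl) at equivalence = 0.003754/0.1562 = 0.02403 L.
At equivalence the base is fully converted to NH4+; total volume = 0.05800 L, so [NH4+] = 0.003754/0.05800 = 0.06472 M.
Ka(NH4+) = Kw/Kb = 1.0e-14 / 1.8 x 10^-5 = 5.56e-10.
[H^+] = sqrt(Ka x [NH4+]) = sqrt(5.56e-10 x 0.06472) = 6.00e-6 M.
pH = -log(6.00e-6) = 5.22.

5.22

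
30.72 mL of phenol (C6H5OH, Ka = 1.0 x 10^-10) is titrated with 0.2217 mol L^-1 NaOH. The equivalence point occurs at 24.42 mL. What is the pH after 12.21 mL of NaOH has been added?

12.21 mL is exactly half the equivalence volume (24.42/2), i.e. the half-equivalence point.
There, n(HA) = n(A^-), so pH = pKa = -log(1.0 x 10^-10) = 10.00.

10.00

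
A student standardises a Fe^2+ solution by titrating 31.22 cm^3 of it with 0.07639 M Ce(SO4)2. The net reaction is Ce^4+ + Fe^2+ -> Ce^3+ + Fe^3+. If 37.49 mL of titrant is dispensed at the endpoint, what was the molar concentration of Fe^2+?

0.0917 M

n(Ce(SO4)2) = 0.07639 x 0.03749 = 0.002864 mol.
From the balanced equation, 1 mol Ce(SO4)2 reacts with 1 mol Fe^2+, so n(Fe^2+) = 0.002864 x 1/1 = 0.002864 mol.
[Fe^2+] = 0.002864 / 0.03122 L = 0.0917 M.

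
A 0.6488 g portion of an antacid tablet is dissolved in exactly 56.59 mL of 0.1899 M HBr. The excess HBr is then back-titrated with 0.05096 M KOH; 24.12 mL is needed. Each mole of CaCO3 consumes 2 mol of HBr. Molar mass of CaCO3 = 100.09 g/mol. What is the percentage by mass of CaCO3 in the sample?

73.4%

Total n(HBr) added = 0.1899 x 0.05659 = 0.01075 mol.
n(KOH) used = 0.05096 x 0.02412 = 0.001229 mol, which equals the excess n(HBr).
So n(HBr) consumed by the sample = 0.01075 - 0.001229 = 0.009517 mol.
n(CaCO3) = 0.009517 / 2 = 0.004759 mol.
mass CaCO3 = 0.004759 x 100.09 = 0.4763 g, so %CaCO3 = 0.4763/0.6488 x 100 = 73.4%.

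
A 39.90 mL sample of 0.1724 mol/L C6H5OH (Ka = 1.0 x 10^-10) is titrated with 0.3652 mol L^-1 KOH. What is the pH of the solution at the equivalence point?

n(C6H5OH) = 0.1724 x 0.03990 = 0.006879 mol; V(KOH) at equivalence = 0.006879/0.3652 = 0.01884 L.
At equivalence all the acid is converted to C6H5O-; total volume = 0.03990 + 0.01884 = 0.05874 L, so [C6H5O-] = 0.006879/0.05874 = 0.1171 M.
Kb = Kw/Ka = 1.0e-14 / 1.0 x 10^-10 = 0.000100.
[OH^-] = sqrt(Kb x [C6H5O-]) = sqrt(0.000100 x 0.1171) = 0.00342 M.
pOH = 2.47, so pH = 14.00 - 2.47 = 11.53.

11.53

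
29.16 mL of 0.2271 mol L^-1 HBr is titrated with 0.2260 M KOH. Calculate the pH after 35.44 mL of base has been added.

n(acid) = 0.2271 x 0.02916 = 0.006622 mol; n(KOH) added = 0.2260 x 0.03544 = 0.008009 mol.
Base is in excess by 0.008009 - 0.006622 = 0.001387 mol in a total volume of 0.06460 L.
[OH^-] = 0.001387/0.06460 = 0.02147 M, so pOH = 1.67 and pH = 14.00 - 1.67 = 12.33.

12.33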